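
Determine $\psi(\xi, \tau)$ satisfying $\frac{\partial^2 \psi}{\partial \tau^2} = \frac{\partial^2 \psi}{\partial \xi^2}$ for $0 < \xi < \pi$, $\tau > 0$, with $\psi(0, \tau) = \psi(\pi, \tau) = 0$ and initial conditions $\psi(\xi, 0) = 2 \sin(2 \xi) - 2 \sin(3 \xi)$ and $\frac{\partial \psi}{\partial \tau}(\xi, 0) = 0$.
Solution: Separating variables: $\psi = \sum [A_n \cos(\omega_n \tau) + B_n \sin(\omega_n \tau)] \sin(n\xi)$, $\omega_n = n$. From ICs: $A_2=2, A_3=-2$.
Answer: $\psi(\xi, \tau) = 2 \sin(2 \xi) \cos(2 \tau) - 2 \sin(3 \xi) \cos(3 \tau)$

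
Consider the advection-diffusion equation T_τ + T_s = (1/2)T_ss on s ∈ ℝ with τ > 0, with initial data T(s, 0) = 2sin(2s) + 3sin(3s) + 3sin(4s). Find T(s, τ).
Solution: Moving frame: η = s - τ, σ = τ, T = u(η,σ), so T_τ = u_σ - u_η and T_ss = u_ηη.
Hence T_τ + T_s = u_σ and the PDE becomes the heat equation u_σ = (1/2)u_ηη on η ∈ ℝ.
Initial data: u(η,0) = T(η,0) = 2sin(2η) + 3sin(3η) + 3sin(4η). Each mode sin(nη) decays as exp(-n²σ/2) on ℝ, so u(η,σ) = Σ c_n exp(-n²σ/2) sin(nη) with c_2=2, c_3=3, c_4=3: u(η,σ) = 2exp(-2σ)sin(2η) + 3exp(-8σ)sin(4η) + 3exp(-9σ/2)sin(3η).
Substituting back: T(s,τ) = u(s - τ, τ).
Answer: T(s, τ) = 2exp(-2τ)sin(2s - 2τ) + 3exp(-8τ)sin(4s - 4τ) + 3exp(-9τ/2)sin(3s - 3τ)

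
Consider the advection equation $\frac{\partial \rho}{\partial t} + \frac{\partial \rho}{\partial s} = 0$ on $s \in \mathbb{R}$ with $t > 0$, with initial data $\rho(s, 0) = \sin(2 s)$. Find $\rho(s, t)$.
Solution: By characteristics ($ds/dt = 1$), $\rho(s,t) = f(s - t)$ with $f = \rho( \cdot , 0)$.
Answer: $\rho(s, t) = \sin(2 s - 2 t)$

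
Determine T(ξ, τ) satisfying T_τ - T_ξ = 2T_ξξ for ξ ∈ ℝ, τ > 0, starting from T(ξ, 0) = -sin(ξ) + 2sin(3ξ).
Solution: Moving frame: η = ξ + τ, σ = τ, T = u(η,σ), so T_τ = u_σ + u_η and T_ξξ = u_ηη.
Hence T_τ - T_ξ = u_σ and the PDE becomes the heat equation u_σ = 2u_ηη on η ∈ ℝ.
Initial data: u(η,0) = T(η,0) = -sin(η) + 2sin(3η). Each mode sin(nη) decays as exp(-2n²σ) on ℝ, so u(η,σ) = Σ c_n exp(-2n²σ) sin(nη) with c_1=-1, c_3=2: u(η,σ) = -exp(-2σ)sin(η) + 2exp(-18σ)sin(3η).
Substituting back: T(ξ,τ) = u(ξ + τ, τ).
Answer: T(ξ, τ) = -exp(-2τ)sin(ξ + τ) + 2exp(-18τ)sin(3ξ + 3τ)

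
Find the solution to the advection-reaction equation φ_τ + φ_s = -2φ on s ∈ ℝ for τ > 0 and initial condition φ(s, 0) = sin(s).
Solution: Substitute φ = exp(-2τ)u, i.e. u = exp(2τ)φ.
By the product rule, φ_τ = exp(-2τ)(u_τ - 2u), φ_s = exp(-2τ)u_s.
Substituting into the PDE and dividing by exp(-2τ): u_τ - 2u + u_s = -2u.
The lower-order terms cancel, leaving the standard advection equation u_τ + u_s = 0.
Initial data for u: u(s,0) = φ(s,0) = sin(s).
Solve for u:
  By method of characteristics (waves move right with speed 1):
  Along characteristics s - τ = const, u is constant, so u(s,τ) = f(s - τ) with f = u(·, 0).
Hence u(s,τ) = sin(s - τ).
Transform back: φ(s,τ) = exp(-2τ)u(s,τ).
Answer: φ(s, τ) = exp(-2τ)sin(s - τ)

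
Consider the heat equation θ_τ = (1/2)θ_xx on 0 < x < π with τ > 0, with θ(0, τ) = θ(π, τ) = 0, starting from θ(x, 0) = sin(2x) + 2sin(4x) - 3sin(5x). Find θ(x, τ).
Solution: Using separation of variables θ = X(x)G(τ):
Eigenfunctions: sin(nx), n = 1, 2, 3, ...
General solution: θ(x, τ) = Σ c_n sin(nx) exp(-n² τ/2)
Matching θ(x,0) = sin(2x) + 2sin(4x) - 3sin(5x) term by term: c_2=1, c_4=2, c_5=-3.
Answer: θ(x, τ) = exp(-2τ)sin(2x) + 2exp(-8τ)sin(4x) - 3exp(-25τ/2)sin(5x)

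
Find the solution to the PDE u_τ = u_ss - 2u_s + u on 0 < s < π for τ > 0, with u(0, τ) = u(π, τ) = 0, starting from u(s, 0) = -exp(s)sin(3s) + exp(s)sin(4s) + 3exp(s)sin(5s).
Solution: Substitute u = exp(s)w, i.e. w = exp(-s)u.
By the product rule, u_s = exp(s)(w_s + w), u_ss = exp(s)(w_ss + 2w_s + w), u_τ = exp(s)w_τ.
Substituting into the PDE and dividing by exp(s): w_τ = (w_ss + 2w_s + w) - 2(w_s + w) + w.
The lower-order terms cancel, leaving the standard heat equation w_τ = w_ss.
Initial data for w: w(s,0) = exp(-s)u(s,0) = -sin(3s) + sin(4s) + 3sin(5s). The boundary conditions carry over: w(0,τ) = w(π,τ) = 0.
Solve for w:
  Using separation of variables w = X(s)T(τ):
  Eigenfunctions: sin(ns), n = 1, 2, 3, ...
  General solution: w(s, τ) = Σ c_n sin(ns) exp(-n² τ)
  Matching w(s,0) = -sin(3s) + sin(4s) + 3sin(5s) term by term: c_3=-1, c_4=1, c_5=3.
Hence w(s,τ) = -exp(-9τ)sin(3s) + exp(-16τ)sin(4s) + 3exp(-25τ)sin(5s).
Transform back: u(s,τ) = exp(s)w(s,τ).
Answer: u(s, τ) = -exp(s)exp(-9τ)sin(3s) + exp(s)exp(-16τ)sin(4s) + 3exp(s)exp(-25τ)sin(5s)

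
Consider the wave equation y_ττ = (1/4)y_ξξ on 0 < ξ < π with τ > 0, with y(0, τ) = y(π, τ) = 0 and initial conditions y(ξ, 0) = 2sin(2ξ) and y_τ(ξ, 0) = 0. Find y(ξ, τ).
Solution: Using separation of variables y = X(ξ)T(τ):
Eigenfunctions: sin(nξ), n = 1, 2, 3, ...
General solution: y(ξ, τ) = Σ [A_n cos(n τ/2) + B_n sin(n τ/2)] sin(nξ)
From y(ξ,0) = 2sin(2ξ): A_2=2. From y_τ(ξ,0) = 0: all B_n = 0.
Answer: y(ξ, τ) = 2sin(2ξ)cos(τ)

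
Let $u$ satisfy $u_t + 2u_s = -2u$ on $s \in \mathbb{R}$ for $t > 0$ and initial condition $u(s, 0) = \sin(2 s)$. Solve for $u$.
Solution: Substitute $u = e^{-2t}w$, i.e. $w = e^{2t}u$.
By the product rule, $u_t = e^{-2t}(w_t - 2w)$, $u_s = e^{-2t}w_s$.
Substituting into the PDE and dividing by $e^{-2t}$: $w_t - 2w + 2w_s = -2w$.
The lower-order terms cancel, leaving the standard advection equation $w_t + 2w_s = 0$.
Initial data for $w$: $w(s,0) = u(s,0) = \sin(2 s)$.
Solve for $w$:
  By method of characteristics (waves move right with speed 2):
  Along characteristics $s - 2t =$ const, $w$ is constant, so $w(s,t) = f(s - 2t)$ with $f = w( \cdot , 0)$.
Hence $w(s,t) = \sin(2 s - 4 t)$.
Transform back: $u(s,t) = e^{-2t}w(s,t)$.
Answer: $u(s, t) = e^{-2 t} \sin(2 s - 4 t)$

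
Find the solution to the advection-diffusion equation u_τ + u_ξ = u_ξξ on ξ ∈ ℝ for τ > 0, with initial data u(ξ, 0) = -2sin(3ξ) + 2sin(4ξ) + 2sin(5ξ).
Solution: Moving frame: η = ξ - τ, σ = τ, u = w(η,σ), so u_τ = w_σ - w_η and u_ξξ = w_ηη.
Hence u_τ + u_ξ = w_σ and the PDE becomes the heat equation w_σ = w_ηη on η ∈ ℝ.
Initial data: w(η,0) = u(η,0) = -2sin(3η) + 2sin(4η) + 2sin(5η). Each mode sin(nη) decays as exp(-n²σ) on ℝ, so w(η,σ) = Σ c_n exp(-n²σ) sin(nη) with c_3=-2, c_4=2, c_5=2: w(η,σ) = -2exp(-9σ)sin(3η) + 2exp(-16σ)sin(4η) + 2exp(-25σ)sin(5η).
Substituting back: u(ξ,τ) = w(ξ - τ, τ).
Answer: u(ξ, τ) = -2exp(-9τ)sin(3ξ - 3τ) + 2exp(-16τ)sin(4ξ - 4τ) + 2exp(-25τ)sin(5ξ - 5τ)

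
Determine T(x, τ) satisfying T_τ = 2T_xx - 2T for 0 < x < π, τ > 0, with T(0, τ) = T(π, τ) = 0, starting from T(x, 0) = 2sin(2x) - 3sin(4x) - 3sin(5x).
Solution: Substitute T = exp(-2τ)u.
Then T_τ = exp(-2τ)(u_τ - 2u), T_xx = exp(-2τ)u_xx; substituting and dividing by exp(-2τ), the lower-order terms cancel: u_τ = 2u_xx (standard heat equation).
Data for u: u(x,0) = T(x,0) = 2sin(2x) - 3sin(4x) - 3sin(5x). The boundary conditions carry over: u(0,τ) = u(π,τ) = 0.
Separating variables: u = Σ c_n exp(-2n²τ) sin(nx). From u(x,0) = 2sin(2x) - 3sin(4x) - 3sin(5x): c_2=2, c_4=-3, c_5=-3.
So u(x,τ) = 2exp(-8τ)sin(2x) - 3exp(-32τ)sin(4x) - 3exp(-50τ)sin(5x), and T(x,τ) = exp(-2τ)u(x,τ).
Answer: T(x, τ) = 2exp(-10τ)sin(2x) - 3exp(-34τ)sin(4x) - 3exp(-52τ)sin(5x)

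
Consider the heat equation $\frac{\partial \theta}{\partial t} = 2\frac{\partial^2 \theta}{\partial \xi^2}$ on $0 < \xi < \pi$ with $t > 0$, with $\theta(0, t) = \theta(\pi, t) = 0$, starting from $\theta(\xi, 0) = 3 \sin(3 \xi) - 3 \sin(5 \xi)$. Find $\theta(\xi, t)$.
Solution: Separating variables: $\theta = \sum c_n e^{-2n^2t} \sin(n\xi)$. From $\theta(\xi,0) = 3 \sin(3 \xi) - 3 \sin(5 \xi)$: $c_3=3, c_5=-3$.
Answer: $\theta(\xi, t) = 3 e^{-18 t} \sin(3 \xi) - 3 e^{-50 t} \sin(5 \xi)$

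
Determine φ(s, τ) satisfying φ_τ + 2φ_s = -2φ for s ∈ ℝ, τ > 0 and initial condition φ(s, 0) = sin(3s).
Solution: Substitute φ = exp(-2τ)u, i.e. u = exp(2τ)φ.
By the product rule, φ_τ = exp(-2τ)(u_τ - 2u), φ_s = exp(-2τ)u_s.
Substituting into the PDE and dividing by exp(-2τ): u_τ - 2u + 2u_s = -2u.
The lower-order terms cancel, leaving the standard advection equation u_τ + 2u_s = 0.
Initial data for u: u(s,0) = φ(s,0) = sin(3s).
Solve for u:
  By method of characteristics (waves move right with speed 2):
  Along characteristics s - 2τ = const, u is constant, so u(s,τ) = f(s - 2τ) with f = u(·, 0).
Hence u(s,τ) = sin(3s - 6τ).
Transform back: φ(s,τ) = exp(-2τ)u(s,τ).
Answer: φ(s, τ) = exp(-2τ)sin(3s - 6τ)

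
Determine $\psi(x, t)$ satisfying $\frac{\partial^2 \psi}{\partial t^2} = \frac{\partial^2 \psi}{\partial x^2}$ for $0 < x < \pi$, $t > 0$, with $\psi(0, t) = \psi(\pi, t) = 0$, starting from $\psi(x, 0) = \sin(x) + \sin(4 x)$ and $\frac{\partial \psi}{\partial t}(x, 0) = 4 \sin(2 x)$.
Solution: Using separation of variables $\psi = X(x)T(t)$:
Eigenfunctions: $\sin(nx)$, $n = 1, 2, 3, \ldots$
General solution: $\psi(x, t) = \sum [A_n \cos(n t) + B_n \sin(n t)] \sin(nx)$
From $\psi(x,0) = \sin(x) + \sin(4 x)$: $A_1=1, A_4=1$. From $\psi_t(x,0) = 4 \sin(2 x)$, using $\psi_t(x,0) = \sum \omega_n B_n \sin(nx)$ with $\omega_n = n$: $B_2 = 4/2 = 2$.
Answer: $\psi(x, t) = 2 \sin(2 t) \sin(2 x) + \sin(x) \cos(t) + \sin(4 x) \cos(4 t)$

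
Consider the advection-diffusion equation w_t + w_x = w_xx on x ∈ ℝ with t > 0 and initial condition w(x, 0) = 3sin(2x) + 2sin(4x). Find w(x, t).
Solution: Change to a moving frame: let η = x - t, σ = t and write w(x,t) = u(η,σ).
By the chain rule w_t = u_σ - u_η, w_x = u_η, w_xx = u_ηη.
Then w_t + w_x = u_σ: the advection term cancels and the PDE becomes the heat equation u_σ = u_ηη on η ∈ ℝ.
Initial data: u(η,0) = w(η,0) = 3sin(2η) + 2sin(4η).
On η ∈ ℝ each mode satisfies (sin(nη))″ = -n² sin(nη), so exp(-n²σ) sin(nη) solves the heat equation; by superposition u(η,σ) = Σ c_n exp(-n²σ) sin(nη).
Reading off the coefficients: c_2=3, c_4=2, so u(η,σ) = 3exp(-4σ)sin(2η) + 2exp(-16σ)sin(4η).
Substituting back η = x - t, σ = t: w(x,t) = u(x - t, t).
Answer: w(x, t) = -3exp(-4t)sin(2t - 2x) - 2exp(-16t)sin(4t - 4x)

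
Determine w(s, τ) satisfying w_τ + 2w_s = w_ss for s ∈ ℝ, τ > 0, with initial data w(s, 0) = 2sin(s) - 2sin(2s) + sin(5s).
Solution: Change to a moving frame: let η = s - 2τ, σ = τ and write w(s,τ) = u(η,σ).
By the chain rule w_τ = u_σ - 2u_η, w_s = u_η, w_ss = u_ηη.
Then w_τ + 2w_s = u_σ: the advection term cancels and the PDE becomes the heat equation u_σ = u_ηη on η ∈ ℝ.
Initial data: u(η,0) = w(η,0) = 2sin(η) - 2sin(2η) + sin(5η).
On η ∈ ℝ each mode satisfies (sin(nη))″ = -n² sin(nη), so exp(-n²σ) sin(nη) solves the heat equation; by superposition u(η,σ) = Σ c_n exp(-n²σ) sin(nη).
Reading off the coefficients: c_1=2, c_2=-2, c_5=1, so u(η,σ) = 2exp(-σ)sin(η) - 2exp(-4σ)sin(2η) + exp(-25σ)sin(5η).
Substituting back η = s - 2τ, σ = τ: w(s,τ) = u(s - 2τ, τ).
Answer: w(s, τ) = 2exp(-τ)sin(s - 2τ) - 2exp(-4τ)sin(2s - 4τ) + exp(-25τ)sin(5s - 10τ)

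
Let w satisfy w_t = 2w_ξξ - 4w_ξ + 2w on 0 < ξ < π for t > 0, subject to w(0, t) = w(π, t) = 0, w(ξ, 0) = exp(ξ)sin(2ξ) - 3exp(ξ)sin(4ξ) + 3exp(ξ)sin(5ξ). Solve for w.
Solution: Substitute w = exp(ξ)u, i.e. u = exp(-ξ)w.
By the product rule, w_ξ = exp(ξ)(u_ξ + u), w_ξξ = exp(ξ)(u_ξξ + 2u_ξ + u), w_t = exp(ξ)u_t.
Substituting into the PDE and dividing by exp(ξ): u_t = 2(u_ξξ + 2u_ξ + u) - 4(u_ξ + u) + 2u.
The lower-order terms cancel, leaving the standard heat equation u_t = 2u_ξξ.
Initial data for u: u(ξ,0) = exp(-ξ)w(ξ,0) = sin(2ξ) - 3sin(4ξ) + 3sin(5ξ). The boundary conditions carry over: u(0,t) = u(π,t) = 0.
Solve for u:
  Using separation of variables u = X(ξ)T(t):
  Eigenfunctions: sin(nξ), n = 1, 2, 3, ...
  General solution: u(ξ, t) = Σ c_n sin(nξ) exp(-2n² t)
  Matching u(ξ,0) = sin(2ξ) - 3sin(4ξ) + 3sin(5ξ) term by term: c_2=1, c_4=-3, c_5=3.
Hence u(ξ,t) = exp(-8t)sin(2ξ) - 3exp(-32t)sin(4ξ) + 3exp(-50t)sin(5ξ).
Transform back: w(ξ,t) = exp(ξ)u(ξ,t).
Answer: w(ξ, t) = exp(-8t)exp(ξ)sin(2ξ) - 3exp(-32t)exp(ξ)sin(4ξ) + 3exp(-50t)exp(ξ)sin(5ξ)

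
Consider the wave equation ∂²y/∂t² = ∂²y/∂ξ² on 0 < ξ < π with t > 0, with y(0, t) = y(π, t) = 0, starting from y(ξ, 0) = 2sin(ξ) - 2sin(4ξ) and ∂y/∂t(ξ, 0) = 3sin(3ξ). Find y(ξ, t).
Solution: Using separation of variables y = X(ξ)T(t):
Eigenfunctions: sin(nξ), n = 1, 2, 3, ...
General solution: y(ξ, t) = Σ [A_n cos(n t) + B_n sin(n t)] sin(nξ)
From y(ξ,0) = 2sin(ξ) - 2sin(4ξ): A_1=2, A_4=-2. From y_t(ξ,0) = 3sin(3ξ), using y_t(ξ,0) = Σ ω_n B_n sin(nξ) with ω_n = n: B_3 = 3/3 = 1.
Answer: y(ξ, t) = sin(3t)sin(3ξ) + 2sin(ξ)cos(t) - 2sin(4ξ)cos(4t)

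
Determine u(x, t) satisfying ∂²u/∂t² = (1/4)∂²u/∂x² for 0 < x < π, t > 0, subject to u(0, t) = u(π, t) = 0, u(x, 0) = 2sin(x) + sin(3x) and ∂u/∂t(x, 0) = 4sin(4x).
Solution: Separating variables: u = Σ [A_n cos(ω_n t) + B_n sin(ω_n t)] sin(nx), ω_n = n/2. From ICs (B_n = velocity coefficient / ω_n): A_1=2, A_3=1, B_4=2.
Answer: u(x, t) = 2sin(2t)sin(4x) + 2sin(x)cos(t/2) + sin(3x)cos(3t/2)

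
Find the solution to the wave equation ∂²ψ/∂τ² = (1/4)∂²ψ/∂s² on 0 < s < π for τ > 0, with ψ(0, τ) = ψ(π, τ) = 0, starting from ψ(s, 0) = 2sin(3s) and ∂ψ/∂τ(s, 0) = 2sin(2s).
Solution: Separating variables: ψ = Σ [A_n cos(ω_n τ) + B_n sin(ω_n τ)] sin(ns), ω_n = n/2. From ICs (B_n = velocity coefficient / ω_n): A_3=2, B_2=2.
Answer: ψ(s, τ) = 2sin(2s)sin(τ) + 2sin(3s)cos(3τ/2)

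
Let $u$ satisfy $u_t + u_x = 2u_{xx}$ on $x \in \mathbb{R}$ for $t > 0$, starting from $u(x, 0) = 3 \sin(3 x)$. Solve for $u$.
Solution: Change to a moving frame: let $\eta = x - t$, $\sigma = t$ and write $u(x,t) = w(\eta,\sigma)$.
By the chain rule $u_t = w_{\sigma} - w_{\eta}$, $u_x = w_{\eta}$, $u_{xx} = w_{\eta\eta}$.
Then $u_t + u_x = w_{\sigma}$: the advection term cancels and the PDE becomes the heat equation $w_{\sigma} = 2w_{\eta\eta}$ on $\eta \in \mathbb{R}$.
Initial data: $w(\eta,0) = u(\eta,0) = 3 \sin(3 \eta)$.
On $\eta \in \mathbb{R}$ each mode satisfies $(\sin(n\eta))'' = -n^2 \sin(n\eta)$, so $e^{-2n^2\sigma} \sin(n\eta)$ solves the heat equation; by superposition $w(\eta,\sigma) = \sum c_n e^{-2n^2\sigma} \sin(n\eta)$.
Reading off the coefficients: $c_3=3$, so $w(\eta,\sigma) = 3 e^{-18 \sigma} \sin(3 \eta)$.
Substituting back $\eta = x - t$, $\sigma = t$: $u(x,t) = w(x - t, t)$.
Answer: $u(x, t) = -3 e^{-18 t} \sin(3 t - 3 x)$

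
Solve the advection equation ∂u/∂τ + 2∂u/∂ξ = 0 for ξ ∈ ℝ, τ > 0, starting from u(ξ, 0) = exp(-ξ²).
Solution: By characteristics (dξ/dτ = 2), u(ξ,τ) = f(ξ - 2τ) with f = u(·, 0).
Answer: u(ξ, τ) = exp(-(ξ - 2τ)²)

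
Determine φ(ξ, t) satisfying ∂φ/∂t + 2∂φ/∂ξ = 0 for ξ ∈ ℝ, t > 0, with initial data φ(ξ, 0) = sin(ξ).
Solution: By method of characteristics (waves move right with speed 2):
Along characteristics ξ - 2t = const, φ is constant, so φ(ξ,t) = f(ξ - 2t) with f = φ(·, 0).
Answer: φ(ξ, t) = -sin(2t - ξ)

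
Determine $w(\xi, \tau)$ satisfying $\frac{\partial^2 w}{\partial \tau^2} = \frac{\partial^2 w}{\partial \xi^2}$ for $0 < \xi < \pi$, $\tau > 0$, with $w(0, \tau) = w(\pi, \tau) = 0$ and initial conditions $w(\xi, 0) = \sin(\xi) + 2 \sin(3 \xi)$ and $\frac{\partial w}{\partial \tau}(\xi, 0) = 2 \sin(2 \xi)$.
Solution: Separating variables: $w = \sum [A_n \cos(\omega_n \tau) + B_n \sin(\omega_n \tau)] \sin(n\xi)$, $\omega_n = n$. From ICs ($B_n$ = velocity coefficient / $\omega_n$): $A_1=1, A_3=2, B_2=1$.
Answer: $w(\xi, \tau) = \sin(2 \tau) \sin(2 \xi) + \sin(\xi) \cos(\tau) + 2 \sin(3 \xi) \cos(3 \tau)$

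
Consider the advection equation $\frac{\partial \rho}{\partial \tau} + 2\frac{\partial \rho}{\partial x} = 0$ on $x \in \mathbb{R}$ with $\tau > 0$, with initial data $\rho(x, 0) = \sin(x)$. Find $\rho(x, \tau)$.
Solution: By characteristics ($dx/d\tau = 2$), $\rho(x,\tau) = f(x - 2\tau)$ with $f = \rho( \cdot , 0)$.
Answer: $\rho(x, \tau) = - \sin(2 \tau - x)$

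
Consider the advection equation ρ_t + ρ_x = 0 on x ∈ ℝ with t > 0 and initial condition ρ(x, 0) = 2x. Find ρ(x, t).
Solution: By method of characteristics (waves move right with speed 1):
Along characteristics x - t = const, ρ is constant, so ρ(x,t) = f(x - t) with f = ρ(·, 0).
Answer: ρ(x, t) = -2t + 2x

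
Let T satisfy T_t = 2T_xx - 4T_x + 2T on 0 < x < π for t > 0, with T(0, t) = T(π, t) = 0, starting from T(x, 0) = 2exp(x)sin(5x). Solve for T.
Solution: Substitute T = exp(x)u.
Then T_x = exp(x)(u_x + u), T_xx = exp(x)(u_xx + 2u_x + u), T_t = exp(x)u_t; substituting and dividing by exp(x), the lower-order terms cancel: u_t = 2u_xx (standard heat equation).
Data for u: u(x,0) = exp(-x)T(x,0) = 2sin(5x). The boundary conditions carry over: u(0,t) = u(π,t) = 0.
Separating variables: u = Σ c_n exp(-2n²t) sin(nx). From u(x,0) = 2sin(5x): c_5=2.
So u(x,t) = 2exp(-50t)sin(5x), and T(x,t) = exp(x)u(x,t).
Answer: T(x, t) = 2exp(-50t)exp(x)sin(5x)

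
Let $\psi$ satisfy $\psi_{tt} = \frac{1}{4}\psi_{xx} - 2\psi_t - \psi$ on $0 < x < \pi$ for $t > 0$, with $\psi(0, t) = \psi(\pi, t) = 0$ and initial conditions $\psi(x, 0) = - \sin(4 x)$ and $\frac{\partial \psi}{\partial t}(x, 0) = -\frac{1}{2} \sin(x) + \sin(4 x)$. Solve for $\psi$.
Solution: Substitute $\psi = e^{-t}u$, i.e. $u = e^{t}\psi$.
By the product rule, $\psi_t = e^{-t}(u_t - u)$, $\psi_{tt} = e^{-t}(u_{tt} - 2u_t + u)$, $\psi_{xx} = e^{-t}u_{xx}$.
Substituting into the PDE and dividing by $e^{-t}$: $u_{tt} - 2u_t + u = \frac{1}{4}u_{xx} - 2(u_t - u) - u$.
The lower-order terms cancel, leaving the standard wave equation $u_{tt} = \frac{1}{4}u_{xx}$.
Initial data for $u$: $u(x,0) = \psi(x,0) = - \sin(4 x)$; $u_t(x,0) = \psi_t(x,0) + \psi(x,0) = -\frac{1}{2} \sin(x)$. The boundary conditions carry over: $u(0,t) = u(\pi,t) = 0$.
Solve for $u$:
  Using separation of variables $u = X(x)T(t)$:
  Eigenfunctions: $\sin(nx)$, $n = 1, 2, 3, \ldots$
  General solution: $u(x, t) = \sum [A_n \cos(n t/2) + B_n \sin(n t/2)] \sin(nx)$
  From $u(x,0) = - \sin(4 x)$: $A_4=-1$. From $u_t(x,0) = -\frac{1}{2} \sin(x)$, using $u_t(x,0) = \sum \omega_n B_n \sin(nx)$ with $\omega_n = n/2$: $B_1 = (-1/2)/(1/2) = -1$.
Hence $u(x,t) = - \sin(t/2) \sin(x) - \sin(4 x) \cos(2 t)$.
Transform back: $\psi(x,t) = e^{-t}u(x,t)$.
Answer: $\psi(x, t) = - e^{-t} \sin(t/2) \sin(x) -  e^{-t} \sin(4 x) \cos(2 t)$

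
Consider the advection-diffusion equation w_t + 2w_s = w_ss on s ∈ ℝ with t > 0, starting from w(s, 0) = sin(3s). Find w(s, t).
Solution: Change to a moving frame: let η = s - 2t, σ = t and write w(s,t) = u(η,σ).
By the chain rule w_t = u_σ - 2u_η, w_s = u_η, w_ss = u_ηη.
Then w_t + 2w_s = u_σ: the advection term cancels and the PDE becomes the heat equation u_σ = u_ηη on η ∈ ℝ.
Initial data: u(η,0) = w(η,0) = sin(3η).
On η ∈ ℝ each mode satisfies (sin(nη))″ = -n² sin(nη), so exp(-n²σ) sin(nη) solves the heat equation; by superposition u(η,σ) = Σ c_n exp(-n²σ) sin(nη).
Reading off the coefficients: c_3=1, so u(η,σ) = exp(-9σ)sin(3η).
Substituting back η = s - 2t, σ = t: w(s,t) = u(s - 2t, t).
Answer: w(s, t) = exp(-9t)sin(3s - 6t)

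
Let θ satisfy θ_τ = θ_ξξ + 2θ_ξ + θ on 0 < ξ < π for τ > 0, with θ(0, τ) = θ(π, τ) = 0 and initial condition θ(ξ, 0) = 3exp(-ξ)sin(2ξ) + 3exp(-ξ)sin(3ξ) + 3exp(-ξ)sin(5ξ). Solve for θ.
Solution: Substitute θ = exp(-ξ)u.
Then θ_ξ = exp(-ξ)(u_ξ - u), θ_ξξ = exp(-ξ)(u_ξξ - 2u_ξ + u), θ_τ = exp(-ξ)u_τ; substituting and dividing by exp(-ξ), the lower-order terms cancel: u_τ = u_ξξ (standard heat equation).
Data for u: u(ξ,0) = exp(ξ)θ(ξ,0) = 3sin(2ξ) + 3sin(3ξ) + 3sin(5ξ). The boundary conditions carry over: u(0,τ) = u(π,τ) = 0.
Separating variables: u = Σ c_n exp(-n²τ) sin(nξ). From u(ξ,0) = 3sin(2ξ) + 3sin(3ξ) + 3sin(5ξ): c_2=3, c_3=3, c_5=3.
So u(ξ,τ) = 3exp(-4τ)sin(2ξ) + 3exp(-9τ)sin(3ξ) + 3exp(-25τ)sin(5ξ), and θ(ξ,τ) = exp(-ξ)u(ξ,τ).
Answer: θ(ξ, τ) = 3exp(-ξ)exp(-4τ)sin(2ξ) + 3exp(-ξ)exp(-9τ)sin(3ξ) + 3exp(-ξ)exp(-25τ)sin(5ξ)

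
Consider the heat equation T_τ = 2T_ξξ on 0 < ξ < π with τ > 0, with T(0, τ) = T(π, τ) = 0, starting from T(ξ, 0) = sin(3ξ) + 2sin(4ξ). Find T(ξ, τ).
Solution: Using separation of variables T = X(ξ)G(τ):
Eigenfunctions: sin(nξ), n = 1, 2, 3, ...
General solution: T(ξ, τ) = Σ c_n sin(nξ) exp(-2n² τ)
Matching T(ξ,0) = sin(3ξ) + 2sin(4ξ) term by term: c_3=1, c_4=2.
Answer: T(ξ, τ) = exp(-18τ)sin(3ξ) + 2exp(-32τ)sin(4ξ)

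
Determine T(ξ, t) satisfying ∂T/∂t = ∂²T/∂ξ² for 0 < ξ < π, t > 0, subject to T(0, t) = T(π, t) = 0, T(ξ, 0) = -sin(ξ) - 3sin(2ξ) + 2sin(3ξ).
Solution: Using separation of variables T = X(ξ)G(t):
Eigenfunctions: sin(nξ), n = 1, 2, 3, ...
General solution: T(ξ, t) = Σ c_n sin(nξ) exp(-n² t)
Matching T(ξ,0) = -sin(ξ) - 3sin(2ξ) + 2sin(3ξ) term by term: c_1=-1, c_2=-3, c_3=2.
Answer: T(ξ, t) = -exp(-t)sin(ξ) - 3exp(-4t)sin(2ξ) + 2exp(-9t)sin(3ξ)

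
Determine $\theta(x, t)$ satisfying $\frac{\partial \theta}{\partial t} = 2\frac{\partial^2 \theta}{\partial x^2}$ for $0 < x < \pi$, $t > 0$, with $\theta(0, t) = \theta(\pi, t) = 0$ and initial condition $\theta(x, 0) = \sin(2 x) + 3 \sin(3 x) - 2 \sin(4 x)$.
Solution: Separating variables: $\theta = \sum c_n e^{-2n^2t} \sin(nx)$. From $\theta(x,0) = \sin(2 x) + 3 \sin(3 x) - 2 \sin(4 x)$: $c_2=1, c_3=3, c_4=-2$.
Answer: $\theta(x, t) = e^{-8 t} \sin(2 x) + 3 e^{-18 t} \sin(3 x) - 2 e^{-32 t} \sin(4 x)$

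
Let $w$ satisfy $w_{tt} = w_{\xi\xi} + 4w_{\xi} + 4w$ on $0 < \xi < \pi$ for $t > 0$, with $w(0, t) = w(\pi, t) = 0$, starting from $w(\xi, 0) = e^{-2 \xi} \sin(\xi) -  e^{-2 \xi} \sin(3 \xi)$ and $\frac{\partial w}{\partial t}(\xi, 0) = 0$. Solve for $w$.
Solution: Substitute $w = e^{-2\xi}u$.
Then $w_{\xi} = e^{-2\xi}(u_{\xi} - 2u)$, $w_{\xi\xi} = e^{-2\xi}(u_{\xi\xi} - 4u_{\xi} + 4u)$, $w_{tt} = e^{-2\xi}u_{tt}$; substituting and dividing by $e^{-2\xi}$, the lower-order terms cancel: $u_{tt} = u_{\xi\xi}$ (standard wave equation).
Data for $u$: $u(\xi,0) = e^{2\xi}w(\xi,0) = \sin(\xi) - \sin(3 \xi)$; $u_t(\xi,0) = e^{2\xi}w_t(\xi,0) = 0$. The boundary conditions carry over: $u(0,t) = u(\pi,t) = 0$.
Separating variables: $u = \sum [A_n \cos(\omega_n t) + B_n \sin(\omega_n t)] \sin(n\xi)$, $\omega_n = n$. From ICs: $A_1=1, A_3=-1$.
So $u(\xi,t) = \sin(\xi) \cos(t) - \sin(3 \xi) \cos(3 t)$, and $w(\xi,t) = e^{-2\xi}u(\xi,t)$.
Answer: $w(\xi, t) = e^{-2 \xi} \sin(\xi) \cos(t) -  e^{-2 \xi} \sin(3 \xi) \cos(3 t)$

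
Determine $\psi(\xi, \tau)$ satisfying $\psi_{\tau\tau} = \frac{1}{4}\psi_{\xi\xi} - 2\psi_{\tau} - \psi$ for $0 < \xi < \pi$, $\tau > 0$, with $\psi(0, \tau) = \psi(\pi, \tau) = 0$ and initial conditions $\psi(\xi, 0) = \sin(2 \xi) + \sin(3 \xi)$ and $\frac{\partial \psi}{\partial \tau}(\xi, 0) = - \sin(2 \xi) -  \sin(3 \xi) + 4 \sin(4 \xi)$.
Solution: Substitute $\psi = e^{-\tau}u$.
Then $\psi_{\tau} = e^{-\tau}(u_{\tau} - u)$, $\psi_{\tau\tau} = e^{-\tau}(u_{\tau\tau} - 2u_{\tau} + u)$, $\psi_{\xi\xi} = e^{-\tau}u_{\xi\xi}$; substituting and dividing by $e^{-\tau}$, the lower-order terms cancel: $u_{\tau\tau} = \frac{1}{4}u_{\xi\xi}$ (standard wave equation).
Data for $u$: $u(\xi,0) = \psi(\xi,0) = \sin(2 \xi) + \sin(3 \xi)$; $u_{\tau}(\xi,0) = \psi_{\tau}(\xi,0) + \psi(\xi,0) = 4 \sin(4 \xi)$. The boundary conditions carry over: $u(0,\tau) = u(\pi,\tau) = 0$.
Separating variables: $u = \sum [A_n \cos(\omega_n \tau) + B_n \sin(\omega_n \tau)] \sin(n\xi)$, $\omega_n = n/2$. From ICs ($B_n$ = velocity coefficient / $\omega_n$): $A_2=1, A_3=1, B_4=2$.
So $u(\xi,\tau) = \sin(2 \xi) \cos(\tau) + \sin(3 \xi) \cos(3 \tau/2) + 2 \sin(4 \xi) \sin(2 \tau)$, and $\psi(\xi,\tau) = e^{-\tau}u(\xi,\tau)$.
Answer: $\psi(\xi, \tau) = 2 e^{-\tau} \sin(2 \tau) \sin(4 \xi) + e^{-\tau} \sin(2 \xi) \cos(\tau) + e^{-\tau} \sin(3 \xi) \cos(3 \tau/2)$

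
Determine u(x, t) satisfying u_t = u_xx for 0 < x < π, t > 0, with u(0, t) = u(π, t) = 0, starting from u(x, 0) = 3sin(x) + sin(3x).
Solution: Separating variables: u = Σ c_n exp(-n²t) sin(nx). From u(x,0) = 3sin(x) + sin(3x): c_1=3, c_3=1.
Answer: u(x, t) = 3exp(-t)sin(x) + exp(-9t)sin(3x)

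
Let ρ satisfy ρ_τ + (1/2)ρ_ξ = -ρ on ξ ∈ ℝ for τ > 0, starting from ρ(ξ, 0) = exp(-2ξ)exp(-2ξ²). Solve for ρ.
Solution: Substitute ρ = exp(-2ξ)u.
Then ρ_ξ = exp(-2ξ)(u_ξ - 2u), ρ_τ = exp(-2ξ)u_τ; substituting and dividing by exp(-2ξ), the lower-order terms cancel: u_τ + (1/2)u_ξ = 0 (standard advection equation).
Data for u: u(ξ,0) = exp(2ξ)ρ(ξ,0) = exp(-2ξ²).
By characteristics (dξ/dτ = 1/2), u(ξ,τ) = f(ξ - (1/2)τ) with f = u(·, 0).
So u(ξ,τ) = exp(-2(ξ - τ/2)²), and ρ(ξ,τ) = exp(-2ξ)u(ξ,τ).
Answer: ρ(ξ, τ) = exp(-2ξ)exp(-2(ξ - τ/2)²)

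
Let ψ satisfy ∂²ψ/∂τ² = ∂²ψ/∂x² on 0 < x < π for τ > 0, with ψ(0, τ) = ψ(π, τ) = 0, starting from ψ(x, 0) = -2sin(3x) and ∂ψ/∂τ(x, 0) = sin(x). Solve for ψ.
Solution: Separating variables: ψ = Σ [A_n cos(ω_n τ) + B_n sin(ω_n τ)] sin(nx), ω_n = n. From ICs (B_n = velocity coefficient / ω_n): A_3=-2, B_1=1.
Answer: ψ(x, τ) = sin(x)sin(τ) - 2sin(3x)cos(3τ)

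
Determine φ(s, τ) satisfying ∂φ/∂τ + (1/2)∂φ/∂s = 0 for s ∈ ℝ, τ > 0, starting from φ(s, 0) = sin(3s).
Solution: By characteristics (ds/dτ = 1/2), φ(s,τ) = f(s - (1/2)τ) with f = φ(·, 0).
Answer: φ(s, τ) = sin(3s - 3τ/2)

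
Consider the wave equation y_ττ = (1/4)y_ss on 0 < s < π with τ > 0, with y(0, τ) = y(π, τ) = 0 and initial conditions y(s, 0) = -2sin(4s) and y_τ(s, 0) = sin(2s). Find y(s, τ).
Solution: Using separation of variables y = X(s)T(τ):
Eigenfunctions: sin(ns), n = 1, 2, 3, ...
General solution: y(s, τ) = Σ [A_n cos(n τ/2) + B_n sin(n τ/2)] sin(ns)
From y(s,0) = -2sin(4s): A_4=-2. From y_τ(s,0) = sin(2s), using y_τ(s,0) = Σ ω_n B_n sin(ns) with ω_n = n/2: B_2 = 1/1 = 1.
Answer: y(s, τ) = sin(2s)sin(τ) - 2sin(4s)cos(2τ)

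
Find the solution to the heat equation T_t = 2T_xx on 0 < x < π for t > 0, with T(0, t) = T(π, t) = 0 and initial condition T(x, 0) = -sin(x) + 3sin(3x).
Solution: Using separation of variables T = X(x)G(t):
Eigenfunctions: sin(nx), n = 1, 2, 3, ...
General solution: T(x, t) = Σ c_n sin(nx) exp(-2n² t)
Matching T(x,0) = -sin(x) + 3sin(3x) term by term: c_1=-1, c_3=3.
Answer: T(x, t) = -exp(-2t)sin(x) + 3exp(-18t)sin(3x)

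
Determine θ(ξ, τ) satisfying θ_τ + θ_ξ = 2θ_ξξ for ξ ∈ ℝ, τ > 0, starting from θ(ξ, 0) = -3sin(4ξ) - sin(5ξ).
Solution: Change to a moving frame: let η = ξ - τ, σ = τ and write θ(ξ,τ) = u(η,σ).
By the chain rule θ_τ = u_σ - u_η, θ_ξ = u_η, θ_ξξ = u_ηη.
Then θ_τ + θ_ξ = u_σ: the advection term cancels and the PDE becomes the heat equation u_σ = 2u_ηη on η ∈ ℝ.
Initial data: u(η,0) = θ(η,0) = -3sin(4η) - sin(5η).
On η ∈ ℝ each mode satisfies (sin(nη))″ = -n² sin(nη), so exp(-2n²σ) sin(nη) solves the heat equation; by superposition u(η,σ) = Σ c_n exp(-2n²σ) sin(nη).
Reading off the coefficients: c_4=-3, c_5=-1, so u(η,σ) = -3exp(-32σ)sin(4η) - exp(-50σ)sin(5η).
Substituting back η = ξ - τ, σ = τ: θ(ξ,τ) = u(ξ - τ, τ).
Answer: θ(ξ, τ) = -3exp(-32τ)sin(4ξ - 4τ) - exp(-50τ)sin(5ξ - 5τ)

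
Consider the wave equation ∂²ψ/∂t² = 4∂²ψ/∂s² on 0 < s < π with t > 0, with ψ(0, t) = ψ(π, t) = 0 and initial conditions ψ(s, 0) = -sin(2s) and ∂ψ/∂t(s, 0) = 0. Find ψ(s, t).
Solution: Using separation of variables ψ = X(s)T(t):
Eigenfunctions: sin(ns), n = 1, 2, 3, ...
General solution: ψ(s, t) = Σ [A_n cos(2n t) + B_n sin(2n t)] sin(ns)
From ψ(s,0) = -sin(2s): A_2=-1. From ψ_t(s,0) = 0: all B_n = 0.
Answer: ψ(s, t) = -sin(2s)cos(4t)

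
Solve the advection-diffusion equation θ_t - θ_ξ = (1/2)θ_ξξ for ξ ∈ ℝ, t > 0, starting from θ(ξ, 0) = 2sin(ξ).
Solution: Moving frame: η = ξ + t, σ = t, θ = u(η,σ), so θ_t = u_σ + u_η and θ_ξξ = u_ηη.
Hence θ_t - θ_ξ = u_σ and the PDE becomes the heat equation u_σ = (1/2)u_ηη on η ∈ ℝ.
Initial data: u(η,0) = θ(η,0) = 2sin(η). Each mode sin(nη) decays as exp(-n²σ/2) on ℝ, so u(η,σ) = Σ c_n exp(-n²σ/2) sin(nη) with c_1=2: u(η,σ) = 2exp(-σ/2)sin(η).
Substituting back: θ(ξ,t) = u(ξ + t, t).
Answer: θ(ξ, t) = 2exp(-t/2)sin(t + ξ)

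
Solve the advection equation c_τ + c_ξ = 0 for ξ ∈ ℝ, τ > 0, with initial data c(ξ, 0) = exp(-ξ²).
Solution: By method of characteristics (waves move right with speed 1):
Along characteristics ξ - τ = const, c is constant, so c(ξ,τ) = f(ξ - τ) with f = c(·, 0).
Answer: c(ξ, τ) = exp(-(ξ - τ)²)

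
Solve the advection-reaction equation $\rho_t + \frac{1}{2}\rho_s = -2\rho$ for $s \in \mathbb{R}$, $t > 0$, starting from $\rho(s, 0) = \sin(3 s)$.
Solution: Substitute $\rho = e^{-2t}u$, i.e. $u = e^{2t}\rho$.
By the product rule, $\rho_t = e^{-2t}(u_t - 2u)$, $\rho_s = e^{-2t}u_s$.
Substituting into the PDE and dividing by $e^{-2t}$: $u_t - 2u + \frac{1}{2}u_s = -2u$.
The lower-order terms cancel, leaving the standard advection equation $u_t + \frac{1}{2}u_s = 0$.
Initial data for $u$: $u(s,0) = \rho(s,0) = \sin(3 s)$.
Solve for $u$:
  By method of characteristics (waves move right with speed 1/2):
  Along characteristics $s - \frac{1}{2}t =$ const, $u$ is constant, so $u(s,t) = f(s - \frac{1}{2}t)$ with $f = u( \cdot , 0)$.
Hence $u(s,t) = \sin(3 s - 3 t/2)$.
Transform back: $\rho(s,t) = e^{-2t}u(s,t)$.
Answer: $\rho(s, t) = e^{-2 t} \sin(3 s - 3 t/2)$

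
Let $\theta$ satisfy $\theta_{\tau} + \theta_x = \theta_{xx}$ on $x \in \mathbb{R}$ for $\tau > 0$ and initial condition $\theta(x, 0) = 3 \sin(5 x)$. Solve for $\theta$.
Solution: Moving frame: $\eta = x - \tau$, $\sigma = \tau$, $\theta = u(\eta,\sigma)$, so $\theta_{\tau} = u_{\sigma} - u_{\eta}$ and $\theta_{xx} = u_{\eta\eta}$.
Hence $\theta_{\tau} + \theta_x = u_{\sigma}$ and the PDE becomes the heat equation $u_{\sigma} = u_{\eta\eta}$ on $\eta \in \mathbb{R}$.
Initial data: $u(\eta,0) = \theta(\eta,0) = 3 \sin(5 \eta)$. Each mode $\sin(n\eta)$ decays as $e^{-n^2\sigma}$ on $\mathbb{R}$, so $u(\eta,\sigma) = \sum c_n e^{-n^2\sigma} \sin(n\eta)$ with $c_5=3$: $u(\eta,\sigma) = 3 e^{-25 \sigma} \sin(5 \eta)$.
Substituting back: $\theta(x,\tau) = u(x - \tau, \tau)$.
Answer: $\theta(x, \tau) = -3 e^{-25 \tau} \sin(5 \tau - 5 x)$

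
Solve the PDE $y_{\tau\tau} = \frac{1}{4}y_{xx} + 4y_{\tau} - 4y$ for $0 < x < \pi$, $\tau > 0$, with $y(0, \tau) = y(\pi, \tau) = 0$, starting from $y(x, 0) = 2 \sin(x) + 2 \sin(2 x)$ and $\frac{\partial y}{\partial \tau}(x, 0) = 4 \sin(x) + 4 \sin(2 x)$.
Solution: Substitute $y = e^{2\tau}u$, i.e. $u = e^{-2\tau}y$.
By the product rule, $y_{\tau} = e^{2\tau}(u_{\tau} + 2u)$, $y_{\tau\tau} = e^{2\tau}(u_{\tau\tau} + 4u_{\tau} + 4u)$, $y_{xx} = e^{2\tau}u_{xx}$.
Substituting into the PDE and dividing by $e^{2\tau}$: $u_{\tau\tau} + 4u_{\tau} + 4u = \frac{1}{4}u_{xx} + 4(u_{\tau} + 2u) - 4u$.
The lower-order terms cancel, leaving the standard wave equation $u_{\tau\tau} = \frac{1}{4}u_{xx}$.
Initial data for $u$: $u(x,0) = y(x,0) = 2 \sin(x) + 2 \sin(2 x)$; $u_{\tau}(x,0) = y_{\tau}(x,0) - 2y(x,0) = 0$. The boundary conditions carry over: $u(0,\tau) = u(\pi,\tau) = 0$.
Solve for $u$:
  Using separation of variables $u = X(x)T(\tau)$:
  Eigenfunctions: $\sin(nx)$, $n = 1, 2, 3, \ldots$
  General solution: $u(x, \tau) = \sum [A_n \cos(n \tau/2) + B_n \sin(n \tau/2)] \sin(nx)$
  From $u(x,0) = 2 \sin(x) + 2 \sin(2 x)$: $A_1=2, A_2=2$. From $u_{\tau}(x,0) = 0$: all $B_n = 0$.
Hence $u(x,\tau) = 2 \sin(x) \cos(\tau/2) + 2 \sin(2 x) \cos(\tau)$.
Transform back: $y(x,\tau) = e^{2\tau}u(x,\tau)$.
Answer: $y(x, \tau) = 2 e^{2 \tau} \sin(x) \cos(\tau/2) + 2 e^{2 \tau} \sin(2 x) \cos(\tau)$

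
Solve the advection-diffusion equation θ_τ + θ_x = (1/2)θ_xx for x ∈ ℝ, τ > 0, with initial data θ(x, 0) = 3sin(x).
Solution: Moving frame: η = x - τ, σ = τ, θ = u(η,σ), so θ_τ = u_σ - u_η and θ_xx = u_ηη.
Hence θ_τ + θ_x = u_σ and the PDE becomes the heat equation u_σ = (1/2)u_ηη on η ∈ ℝ.
Initial data: u(η,0) = θ(η,0) = 3sin(η). Each mode sin(nη) decays as exp(-n²σ/2) on ℝ, so u(η,σ) = Σ c_n exp(-n²σ/2) sin(nη) with c_1=3: u(η,σ) = 3exp(-σ/2)sin(η).
Substituting back: θ(x,τ) = u(x - τ, τ).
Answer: θ(x, τ) = 3exp(-τ/2)sin(x - τ)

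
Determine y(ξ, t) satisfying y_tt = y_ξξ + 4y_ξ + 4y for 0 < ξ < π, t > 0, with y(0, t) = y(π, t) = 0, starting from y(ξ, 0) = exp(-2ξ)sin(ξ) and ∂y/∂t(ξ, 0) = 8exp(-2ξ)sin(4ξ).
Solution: Substitute y = exp(-2ξ)u.
Then y_ξ = exp(-2ξ)(u_ξ - 2u), y_ξξ = exp(-2ξ)(u_ξξ - 4u_ξ + 4u), y_tt = exp(-2ξ)u_tt; substituting and dividing by exp(-2ξ), the lower-order terms cancel: u_tt = u_ξξ (standard wave equation).
Data for u: u(ξ,0) = exp(2ξ)y(ξ,0) = sin(ξ); u_t(ξ,0) = exp(2ξ)y_t(ξ,0) = 8sin(4ξ). The boundary conditions carry over: u(0,t) = u(π,t) = 0.
Separating variables: u = Σ [A_n cos(ω_n t) + B_n sin(ω_n t)] sin(nξ), ω_n = n. From ICs (B_n = velocity coefficient / ω_n): A_1=1, B_4=2.
So u(ξ,t) = 2sin(4t)sin(4ξ) + sin(ξ)cos(t), and y(ξ,t) = exp(-2ξ)u(ξ,t).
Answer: y(ξ, t) = 2exp(-2ξ)sin(4t)sin(4ξ) + exp(-2ξ)sin(ξ)cos(t)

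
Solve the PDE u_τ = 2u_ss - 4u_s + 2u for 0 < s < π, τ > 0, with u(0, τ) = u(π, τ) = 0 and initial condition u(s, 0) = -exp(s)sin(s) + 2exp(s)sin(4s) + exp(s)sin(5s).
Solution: Substitute u = exp(s)w.
Then u_s = exp(s)(w_s + w), u_ss = exp(s)(w_ss + 2w_s + w), u_τ = exp(s)w_τ; substituting and dividing by exp(s), the lower-order terms cancel: w_τ = 2w_ss (standard heat equation).
Data for w: w(s,0) = exp(-s)u(s,0) = -sin(s) + 2sin(4s) + sin(5s). The boundary conditions carry over: w(0,τ) = w(π,τ) = 0.
Separating variables: w = Σ c_n exp(-2n²τ) sin(ns). From w(s,0) = -sin(s) + 2sin(4s) + sin(5s): c_1=-1, c_4=2, c_5=1.
So w(s,τ) = -exp(-2τ)sin(s) + 2exp(-32τ)sin(4s) + exp(-50τ)sin(5s), and u(s,τ) = exp(s)w(s,τ).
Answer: u(s, τ) = -exp(s)exp(-2τ)sin(s) + 2exp(s)exp(-32τ)sin(4s) + exp(s)exp(-50τ)sin(5s)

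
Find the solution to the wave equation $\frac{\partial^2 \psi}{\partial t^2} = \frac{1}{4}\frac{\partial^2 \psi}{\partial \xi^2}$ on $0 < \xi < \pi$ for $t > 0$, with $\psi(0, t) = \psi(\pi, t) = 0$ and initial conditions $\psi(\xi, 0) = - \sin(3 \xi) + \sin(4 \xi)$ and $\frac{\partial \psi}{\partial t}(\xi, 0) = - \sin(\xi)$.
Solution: Using separation of variables $\psi = X(\xi)T(t)$:
Eigenfunctions: $\sin(n\xi)$, $n = 1, 2, 3, \ldots$
General solution: $\psi(\xi, t) = \sum [A_n \cos(n t/2) + B_n \sin(n t/2)] \sin(n\xi)$
From $\psi(\xi,0) = - \sin(3 \xi) + \sin(4 \xi)$: $A_3=-1, A_4=1$. From $\psi_t(\xi,0) = - \sin(\xi)$, using $\psi_t(\xi,0) = \sum \omega_n B_n \sin(n\xi)$ with $\omega_n = n/2$: $B_1 = (-1)/(1/2) = -2$.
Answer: $\psi(\xi, t) = -2 \sin(\xi) \sin(t/2) -  \sin(3 \xi) \cos(3 t/2) + \sin(4 \xi) \cos(2 t)$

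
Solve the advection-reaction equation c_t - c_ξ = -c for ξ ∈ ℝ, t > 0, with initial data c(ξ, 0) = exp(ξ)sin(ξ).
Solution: Substitute c = exp(ξ)u, i.e. u = exp(-ξ)c.
By the product rule, c_ξ = exp(ξ)(u_ξ + u), c_t = exp(ξ)u_t.
Substituting into the PDE and dividing by exp(ξ): u_t - (u_ξ + u) = -u.
The lower-order terms cancel, leaving the standard advection equation u_t - u_ξ = 0.
Initial data for u: u(ξ,0) = exp(-ξ)c(ξ,0) = sin(ξ).
Solve for u:
  By method of characteristics (waves move left with speed 1):
  Along characteristics ξ + t = const, u is constant, so u(ξ,t) = f(ξ + t) with f = u(·, 0).
Hence u(ξ,t) = sin(t + ξ).
Transform back: c(ξ,t) = exp(ξ)u(ξ,t).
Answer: c(ξ, t) = exp(ξ)sin(t + ξ)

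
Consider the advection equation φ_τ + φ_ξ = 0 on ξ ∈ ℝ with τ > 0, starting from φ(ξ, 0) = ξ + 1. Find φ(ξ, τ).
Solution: By method of characteristics (waves move right with speed 1):
Along characteristics ξ - τ = const, φ is constant, so φ(ξ,τ) = f(ξ - τ) with f = φ(·, 0).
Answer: φ(ξ, τ) = ξ - τ + 1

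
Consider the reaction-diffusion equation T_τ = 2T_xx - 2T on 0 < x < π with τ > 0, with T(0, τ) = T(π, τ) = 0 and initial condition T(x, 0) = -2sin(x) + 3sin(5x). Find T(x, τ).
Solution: Substitute T = exp(-2τ)u, i.e. u = exp(2τ)T.
By the product rule, T_τ = exp(-2τ)(u_τ - 2u), T_xx = exp(-2τ)u_xx.
Substituting into the PDE and dividing by exp(-2τ): u_τ - 2u = 2u_xx - 2u.
The lower-order terms cancel, leaving the standard heat equation u_τ = 2u_xx.
Initial data for u: u(x,0) = T(x,0) = -2sin(x) + 3sin(5x). The boundary conditions carry over: u(0,τ) = u(π,τ) = 0.
Solve for u:
  Using separation of variables u = X(x)G(τ):
  Eigenfunctions: sin(nx), n = 1, 2, 3, ...
  General solution: u(x, τ) = Σ c_n sin(nx) exp(-2n² τ)
  Matching u(x,0) = -2sin(x) + 3sin(5x) term by term: c_1=-2, c_5=3.
Hence u(x,τ) = -2exp(-2τ)sin(x) + 3exp(-50τ)sin(5x).
Transform back: T(x,τ) = exp(-2τ)u(x,τ).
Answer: T(x, τ) = -2exp(-4τ)sin(x) + 3exp(-52τ)sin(5x)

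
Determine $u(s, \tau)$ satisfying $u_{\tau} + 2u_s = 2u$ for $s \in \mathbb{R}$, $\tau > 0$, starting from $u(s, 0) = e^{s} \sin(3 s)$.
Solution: Substitute $u = e^{s}w$.
Then $u_s = e^{s}(w_s + w)$, $u_{\tau} = e^{s}w_{\tau}$; substituting and dividing by $e^{s}$, the lower-order terms cancel: $w_{\tau} + 2w_s = 0$ (standard advection equation).
Data for $w$: $w(s,0) = e^{-s}u(s,0) = \sin(3 s)$.
By characteristics ($ds/d\tau = 2$), $w(s,\tau) = f(s - 2\tau)$ with $f = w( \cdot , 0)$.
So $w(s,\tau) = \sin(3 s - 6 \tau)$, and $u(s,\tau) = e^{s}w(s,\tau)$.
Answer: $u(s, \tau) = - e^{s} \sin(6 \tau - 3 s)$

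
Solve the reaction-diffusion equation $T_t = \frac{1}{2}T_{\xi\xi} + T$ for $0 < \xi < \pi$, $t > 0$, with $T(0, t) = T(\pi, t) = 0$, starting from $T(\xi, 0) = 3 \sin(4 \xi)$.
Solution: Substitute $T = e^{t}u$, i.e. $u = e^{-t}T$.
By the product rule, $T_t = e^{t}(u_t + u)$, $T_{\xi\xi} = e^{t}u_{\xi\xi}$.
Substituting into the PDE and dividing by $e^{t}$: $u_t + u = \frac{1}{2}u_{\xi\xi} + u$.
The lower-order terms cancel, leaving the standard heat equation $u_t = \frac{1}{2}u_{\xi\xi}$.
Initial data for $u$: $u(\xi,0) = T(\xi,0) = 3 \sin(4 \xi)$. The boundary conditions carry over: $u(0,t) = u(\pi,t) = 0$.
Solve for $u$:
  Using separation of variables $u = X(\xi)G(t)$:
  Eigenfunctions: $\sin(n\xi)$, $n = 1, 2, 3, \ldots$
  General solution: $u(\xi, t) = \sum c_n \sin(n\xi) e^{-n^2 t/2}$
  Matching $u(\xi,0) = 3 \sin(4 \xi)$ term by term: $c_4=3$.
Hence $u(\xi,t) = 3 e^{-8 t} \sin(4 \xi)$.
Transform back: $T(\xi,t) = e^{t}u(\xi,t)$.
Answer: $T(\xi, t) = 3 e^{-7 t} \sin(4 \xi)$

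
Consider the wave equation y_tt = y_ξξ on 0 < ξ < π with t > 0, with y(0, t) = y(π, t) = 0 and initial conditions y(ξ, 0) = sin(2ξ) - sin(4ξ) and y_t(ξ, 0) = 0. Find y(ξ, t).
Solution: Separating variables: y = Σ [A_n cos(ω_n t) + B_n sin(ω_n t)] sin(nξ), ω_n = n. From ICs: A_2=1, A_4=-1.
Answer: y(ξ, t) = sin(2ξ)cos(2t) - sin(4ξ)cos(4t)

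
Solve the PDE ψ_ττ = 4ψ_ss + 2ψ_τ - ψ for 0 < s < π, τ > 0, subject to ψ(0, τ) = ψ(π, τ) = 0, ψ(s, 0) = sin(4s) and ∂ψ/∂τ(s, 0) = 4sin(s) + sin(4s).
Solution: Substitute ψ = exp(τ)u.
Then ψ_τ = exp(τ)(u_τ + u), ψ_ττ = exp(τ)(u_ττ + 2u_τ + u), ψ_ss = exp(τ)u_ss; substituting and dividing by exp(τ), the lower-order terms cancel: u_ττ = 4u_ss (standard wave equation).
Data for u: u(s,0) = ψ(s,0) = sin(4s); u_τ(s,0) = ψ_τ(s,0) - ψ(s,0) = 4sin(s). The boundary conditions carry over: u(0,τ) = u(π,τ) = 0.
Separating variables: u = Σ [A_n cos(ω_n τ) + B_n sin(ω_n τ)] sin(ns), ω_n = 2n. From ICs (B_n = velocity coefficient / ω_n): A_4=1, B_1=2.
So u(s,τ) = 2sin(s)sin(2τ) + sin(4s)cos(8τ), and ψ(s,τ) = exp(τ)u(s,τ).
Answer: ψ(s, τ) = 2exp(τ)sin(s)sin(2τ) + exp(τ)sin(4s)cos(8τ)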